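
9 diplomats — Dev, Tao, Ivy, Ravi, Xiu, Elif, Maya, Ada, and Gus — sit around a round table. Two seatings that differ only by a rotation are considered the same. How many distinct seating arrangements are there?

Around a circle, 9 distinct people have 9!/9 = (8)! = 40320 rotationally distinct seatings.

40320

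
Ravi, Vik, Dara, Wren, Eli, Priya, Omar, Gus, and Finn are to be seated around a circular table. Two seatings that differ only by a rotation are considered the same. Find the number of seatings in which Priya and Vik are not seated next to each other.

All circular seatings of 9 people number (8)! = 40320.
Seatings with Priya beside Vik: treat them as a block with 2 internal orders, giving 2 × (7)! = 10080.
Subtracting, 40320 − 10080 = 30240.

30240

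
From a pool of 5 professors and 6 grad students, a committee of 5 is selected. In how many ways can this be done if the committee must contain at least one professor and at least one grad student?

Total 5-person selections from all 11: C(11,5) = 462.
Subtract selections that omit an entire group: no professors → C(6,5) = 6; no grad students → C(5,5) = 1.
Both groups omitted at once is impossible, so 462 − 7 = 455.

455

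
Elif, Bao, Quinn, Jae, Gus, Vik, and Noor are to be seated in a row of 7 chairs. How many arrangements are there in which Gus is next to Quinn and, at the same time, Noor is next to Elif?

Treat {Gus,Quinn} as one block (2 orders) and {Noor,Elif} as another (2 orders).
That leaves 5 units to arrange: 2 × 2 × 5! = 4 × 120 = 480.

480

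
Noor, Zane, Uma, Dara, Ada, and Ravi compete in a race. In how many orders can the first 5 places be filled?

This is an ordered selection of 5 from 6: P(6,5).
That gives 6 × 5 × 4 × 3 × 2 = 720.

720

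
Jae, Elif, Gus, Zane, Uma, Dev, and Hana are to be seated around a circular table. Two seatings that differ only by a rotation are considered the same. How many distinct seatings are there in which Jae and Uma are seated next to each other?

240

Glue Jae and Uma into a block (2 internal orders). Seating 6 units around a circle gives (5)! arrangements.
So 2 × (5)! = 2 × 120 = 240.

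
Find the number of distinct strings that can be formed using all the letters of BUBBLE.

BUBBLE has 6 letters with B appearing 3 times.
The number of distinct arrangements is 6!/(3!) = 720/6 = 120.

120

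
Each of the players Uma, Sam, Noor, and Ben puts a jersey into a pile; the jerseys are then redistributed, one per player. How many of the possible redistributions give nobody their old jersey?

Let Aᵢ be the assignments in which player i gets their old jersey. We want the size of the complement of A₁∪…∪A_4.
By inclusion–exclusion this is Σ_{j=0}^{4} (−1)^j C(4,j)·(4−j)!.
Computing: 24 − 24 + 12 − 4 + 1 = 9.

9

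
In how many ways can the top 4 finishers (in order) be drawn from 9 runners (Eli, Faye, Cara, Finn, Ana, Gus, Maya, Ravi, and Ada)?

This is an ordered selection of 4 from 9: P(9,4).
That gives 9 × 8 × 7 × 6 = 3024.

3024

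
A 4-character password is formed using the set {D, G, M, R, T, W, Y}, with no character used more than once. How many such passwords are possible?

840

Choose and order 4 of the 7 symbols: the first character has 7 options, the next 6, then 5, 4.
That product is 7 × 6 × 5 × 4 = 840.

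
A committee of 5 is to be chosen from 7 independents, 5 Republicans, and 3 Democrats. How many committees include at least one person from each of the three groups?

Total 5-person selections from all 15: C(15,5) = 3003.
Selections missing a whole group: no independents → C(8,5) = 56; no Republicans → C(10,5) = 252; no Democrats → C(12,5) = 792.
Add back selections omitting two groups (i.e. drawn from a single group): C(7,5) + C(5,5) + C(3,5) = 22.
By inclusion–exclusion: 3003 − 1100 + 22 = 1925.

1925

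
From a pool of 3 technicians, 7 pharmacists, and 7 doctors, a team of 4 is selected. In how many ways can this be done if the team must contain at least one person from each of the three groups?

Unrestricted: C(17,4) = 2380 ways to pick any 4 of the 17.
Selections missing a whole group: no technicians → C(14,4) = 1001; no pharmacists → C(10,4) = 210; no doctors → C(10,4) = 210.
Add back selections omitting two groups (i.e. drawn from a single group): C(3,4) + C(7,4) + C(7,4) = 70.
By inclusion–exclusion: 2380 − 1421 + 70 = 1029.

1029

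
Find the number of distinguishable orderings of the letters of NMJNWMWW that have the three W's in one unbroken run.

Treat the 3 copies of W as a single block. The multiset to arrange is then {WWW, J, M, M, N, N}, 6 items in all.
That gives (6)!/(2!·2!) = 180 arrangements.

180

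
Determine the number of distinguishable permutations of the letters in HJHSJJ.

60

The 6 letters of HJHSJJ have repeats: H appearing twice and J appearing 3 times.
The number of distinct arrangements is 6!/(3!·2!) = 720/12 = 60.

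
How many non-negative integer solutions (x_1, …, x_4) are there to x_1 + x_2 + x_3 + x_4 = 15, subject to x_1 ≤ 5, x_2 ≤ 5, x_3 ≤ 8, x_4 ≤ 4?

102

By stars and bars, unrestricted non-negative solutions to x_1+…+x_4 = 15 number C(15+3,3) = 816.
Subtract solutions that violate a single cap (substitute x_i' = x_i − (cap_i+1)): x_1 ≥ 6 gives C(12,3) = 220; x_2 ≥ 6 gives C(12,3) = 220; x_3 ≥ 9 gives C(9,3) = 84; x_4 ≥ 5 gives C(13,3) = 286. Together 810.
Add back pairs where two caps are both exceeded: 20 + 1 + 35 + 1 + 35 + 4 = 96.
By inclusion–exclusion the count is 816 − 810 + 96 = 102.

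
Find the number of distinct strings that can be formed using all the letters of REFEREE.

REFEREE has 7 letters with E appearing 4 times and R appearing twice.
Dividing 7! = 5040 by 4!·2! = 48 for the repeated letters gives 105.

105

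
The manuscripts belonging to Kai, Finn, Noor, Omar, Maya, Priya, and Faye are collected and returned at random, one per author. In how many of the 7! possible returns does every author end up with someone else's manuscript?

This is the derangement count D_7: permutations of 7 items with no fixed point.
By inclusion–exclusion this is Σ_{j=0}^{7} (−1)^j C(7,j)·(7−j)!.
Computing: 5040 − 5040 + 2520 − 840 + 210 − 42 + 7 − 1 = 1854.

1854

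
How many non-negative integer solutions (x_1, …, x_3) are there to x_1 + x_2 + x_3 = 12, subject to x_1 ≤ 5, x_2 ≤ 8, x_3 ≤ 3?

14

Without the upper bounds there are C(14,2) = 91 ways to split 12 among 3 variables.
Subtract solutions that violate a single cap (substitute x_i' = x_i − (cap_i+1)): x_1 ≥ 6 gives C(8,2) = 28; x_2 ≥ 9 gives C(5,2) = 10; x_3 ≥ 4 gives C(10,2) = 45. Together 83.
Add back pairs where two caps are both exceeded: 0 + 6 + 0 = 6.
By inclusion–exclusion the count is 91 − 83 + 6 = 14.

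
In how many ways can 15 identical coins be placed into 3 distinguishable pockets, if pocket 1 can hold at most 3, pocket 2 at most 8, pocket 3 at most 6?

6

Without the upper bounds there are C(17,2) = 136 ways to split 15 among 3 pockets.
Subtract solutions that violate a single cap (substitute x_i' = x_i − (cap_i+1)): x_1 ≥ 4 gives C(13,2) = 78; x_2 ≥ 9 gives C(8,2) = 28; x_3 ≥ 7 gives C(10,2) = 45. Together 151.
Add back pairs where two caps are both exceeded: 6 + 15 + 0 = 21.
By inclusion–exclusion the count is 136 − 151 + 21 = 6.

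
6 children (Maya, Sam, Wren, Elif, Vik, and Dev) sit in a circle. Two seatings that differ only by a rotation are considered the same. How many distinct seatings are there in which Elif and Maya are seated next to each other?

Glue Elif and Maya into a block (2 internal orders). Seating 5 units around a circle gives (4)! arrangements.
So 2 × (4)! = 2 × 24 = 48.

48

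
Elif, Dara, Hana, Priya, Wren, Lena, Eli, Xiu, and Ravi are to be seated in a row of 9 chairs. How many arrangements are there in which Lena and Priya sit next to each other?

80640

Place the 7 others and the Lena-Priya pair as 8 objects in a line; the pair has 2 internal arrangements.
That gives 2 × 8! = 2 × 40320 = 80640.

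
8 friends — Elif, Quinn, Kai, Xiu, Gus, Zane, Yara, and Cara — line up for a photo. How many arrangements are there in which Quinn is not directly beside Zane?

Of the 8! = 40320 arrangements, those with Quinn and Zane adjacent number 2 × 7! = 10080 (treat the pair as a block with 2 internal orders).
Complementary counting: 40320 − 10080 = 30240.

30240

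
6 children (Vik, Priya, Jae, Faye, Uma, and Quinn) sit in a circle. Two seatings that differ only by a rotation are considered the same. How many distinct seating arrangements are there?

120

Around a circle, 6 distinct people have 6!/6 = (5)! = 120 rotationally distinct seatings.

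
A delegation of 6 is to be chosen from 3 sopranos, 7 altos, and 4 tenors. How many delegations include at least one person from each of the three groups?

2331

Total 6-person selections from all 14: C(14,6) = 3003.
Selections missing a whole group: no sopranos → C(11,6) = 462; no altos → C(7,6) = 7; no tenors → C(10,6) = 210.
Add back selections omitting two groups (i.e. drawn from a single group): C(3,6) + C(7,6) + C(4,6) = 7.
By inclusion–exclusion: 3003 − 679 + 7 = 2331.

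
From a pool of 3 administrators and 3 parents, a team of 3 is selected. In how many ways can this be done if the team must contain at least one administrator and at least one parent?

18

Total 3-person selections from all 6: C(6,3) = 20.
Selections missing a whole group: no administrators → C(3,3) = 1; no parents → C(3,3) = 1.
Both groups omitted at once is impossible, so 20 − 2 = 18.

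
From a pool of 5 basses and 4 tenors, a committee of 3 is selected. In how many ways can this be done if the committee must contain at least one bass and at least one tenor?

Unrestricted: C(9,3) = 84 ways to pick any 3 of the 9.
Subtract selections that omit an entire group: no basses → C(4,3) = 4; no tenors → C(5,3) = 10.
Both groups omitted at once is impossible, so 84 − 14 = 70.

70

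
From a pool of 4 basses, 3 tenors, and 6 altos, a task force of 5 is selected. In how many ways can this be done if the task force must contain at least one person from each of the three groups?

894

With no constraint there are C(13,5) = 1287 possible selections.
Selections missing a whole group: no basses → C(9,5) = 126; no tenors → C(10,5) = 252; no altos → C(7,5) = 21.
Add back selections omitting two groups (i.e. drawn from a single group): C(4,5) + C(3,5) + C(6,5) = 6.
By inclusion–exclusion: 1287 − 399 + 6 = 894.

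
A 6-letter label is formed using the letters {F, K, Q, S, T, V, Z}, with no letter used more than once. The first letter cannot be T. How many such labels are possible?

The first letter has 7−1 = 6 choices (anything except T).
The remaining 5 letters are filled from the other 6 symbols without repetition: 6 × 5 × 4 × 3 × 2 = 720.
Total: 6 × 720 = 4320.

4320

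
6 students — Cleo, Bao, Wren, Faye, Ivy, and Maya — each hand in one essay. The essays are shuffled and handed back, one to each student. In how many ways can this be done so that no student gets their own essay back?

265

Count assignments avoiding every fixed point. For any j of the 6 students fixed to their own essay, the other 6−j can be arranged in (6−j)! ways.
By inclusion–exclusion this is Σ_{j=0}^{6} (−1)^j C(6,j)·(6−j)!.
Computing: 720 − 720 + 360 − 120 + 30 − 6 + 1 = 265.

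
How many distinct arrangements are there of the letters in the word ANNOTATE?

5040

ANNOTATE has 8 letters with A appearing twice, N appearing twice, and T appearing twice.
Dividing 8! = 40320 by 2!·2!·2! = 8 for the repeated letters gives 5040.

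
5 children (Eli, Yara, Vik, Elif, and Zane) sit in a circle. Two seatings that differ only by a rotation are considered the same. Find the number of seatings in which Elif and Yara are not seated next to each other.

12

Without the restriction there are (4)! = 24 seatings.
Seatings with Elif beside Yara: treat them as a block with 2 internal orders, giving 2 × (3)! = 12.
Subtracting, 24 − 12 = 12.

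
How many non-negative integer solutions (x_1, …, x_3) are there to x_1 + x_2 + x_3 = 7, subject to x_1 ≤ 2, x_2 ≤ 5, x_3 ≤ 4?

12

Ignoring the caps, the number of non-negative solutions to x_1+…+x_3 = 7 is C(9,2) = 36.
Subtract solutions that violate a single cap (substitute x_i' = x_i − (cap_i+1)): x_1 ≥ 3 gives C(6,2) = 15; x_2 ≥ 6 gives C(3,2) = 3; x_3 ≥ 5 gives C(4,2) = 6. Together 24.
No two caps can be exceeded simultaneously, so the pair terms are all 0.
By inclusion–exclusion the count is 36 − 24 + 0 = 12.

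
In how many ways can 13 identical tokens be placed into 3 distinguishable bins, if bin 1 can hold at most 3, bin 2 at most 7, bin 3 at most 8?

18

Without the upper bounds there are C(15,2) = 105 ways to split 13 among 3 bins.
Subtract solutions that violate a single cap (substitute x_i' = x_i − (cap_i+1)): x_1 ≥ 4 gives C(11,2) = 55; x_2 ≥ 8 gives C(7,2) = 21; x_3 ≥ 9 gives C(6,2) = 15. Together 91.
Add back pairs where two caps are both exceeded: 3 + 1 + 0 = 4.
By inclusion–exclusion the count is 105 − 91 + 4 = 18.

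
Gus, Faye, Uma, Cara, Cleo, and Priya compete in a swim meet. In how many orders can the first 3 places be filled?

There are 6 choices for 1st place, 5 for 2nd, and 4 for 3rd.
That gives 6 × 5 × 4 = 120.

120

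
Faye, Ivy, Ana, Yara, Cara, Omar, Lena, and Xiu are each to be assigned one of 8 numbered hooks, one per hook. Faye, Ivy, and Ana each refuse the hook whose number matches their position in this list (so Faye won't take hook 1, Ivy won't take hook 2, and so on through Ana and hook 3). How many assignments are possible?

Let Aᵢ (for i ∈ {1, 2, 3}) be the placements that put person i in their forbidden hook. Any j of these fix j positions, leaving (8−j)! ways to fill the rest, and there are C(3,j) ways to pick which j.
By inclusion–exclusion, the number of valid placements is Σ_{j=0}^{3} (−1)^j C(3,j)·(8−j)!.
Computing: 40320 − 15120 + 2160 − 120 = 27240.

27240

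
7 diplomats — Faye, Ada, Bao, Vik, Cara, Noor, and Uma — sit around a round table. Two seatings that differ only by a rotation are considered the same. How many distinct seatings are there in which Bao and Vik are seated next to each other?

Glue Bao and Vik into a block (2 internal orders). Seating 6 units around a circle gives (5)! arrangements.
So 2 × (5)! = 2 × 120 = 240.

240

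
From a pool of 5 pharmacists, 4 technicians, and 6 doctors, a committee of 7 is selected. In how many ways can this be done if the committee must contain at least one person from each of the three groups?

5949

Total 7-person selections from all 15: C(15,7) = 6435.
Selections missing a whole group: no pharmacists → C(10,7) = 120; no technicians → C(11,7) = 330; no doctors → C(9,7) = 36.
Add back selections omitting two groups (i.e. drawn from a single group): C(5,7) + C(4,7) + C(6,7) = 0.
By inclusion–exclusion: 6435 − 486 + 0 = 5949.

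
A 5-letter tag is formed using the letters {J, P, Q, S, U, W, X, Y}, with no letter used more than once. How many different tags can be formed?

6720

Choose and order 5 of the 8 symbols: the first letter has 8 options, the next 7, and so on down to 4.
That product is 8 × 7 × 6 × 5 × 4 = 6720.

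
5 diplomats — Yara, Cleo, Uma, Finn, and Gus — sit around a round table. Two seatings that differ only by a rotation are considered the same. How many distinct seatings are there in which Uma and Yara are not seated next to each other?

Without the restriction there are (4)! = 24 seatings.
Seatings with Uma beside Yara: treat them as a block with 2 internal orders, giving 2 × (3)! = 12.
Subtracting, 24 − 12 = 12.

12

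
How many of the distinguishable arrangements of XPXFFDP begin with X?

Fix X in the first position and arrange the remaining 6 letters.
Those 6 letters have F appearing twice and P appearing twice, giving (6)!/(2!·2!) = 180.

180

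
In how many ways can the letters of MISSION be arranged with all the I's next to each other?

Treat the 2 copies of I as a single block. The multiset to arrange is then {II, M, N, O, S, S}, 6 items in all.
That gives (6)!/(2!) = 360 arrangements.

360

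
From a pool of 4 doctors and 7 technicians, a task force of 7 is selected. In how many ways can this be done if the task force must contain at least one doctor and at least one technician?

329

Total 7-person selections from all 11: C(11,7) = 330.
Selections missing a whole group: no doctors → C(7,7) = 1; no technicians → C(4,7) = 0.
Both groups omitted at once is impossible, so 330 − 1 = 329.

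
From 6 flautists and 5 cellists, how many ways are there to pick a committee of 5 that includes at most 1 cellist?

Split by how many cellists are chosen (0 through 1).
Sum: C(5,0)·C(6,5) + C(5,1)·C(6,4) = 6 + 75 = 81.

81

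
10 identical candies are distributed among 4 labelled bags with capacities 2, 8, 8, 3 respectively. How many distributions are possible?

By stars and bars, unrestricted non-negative solutions to x_1+…+x_4 = 10 number C(10+3,3) = 286.
Subtract solutions that violate a single cap (substitute x_i' = x_i − (cap_i+1)): x_1 ≥ 3 gives C(10,3) = 120; x_2 ≥ 9 gives C(4,3) = 4; x_3 ≥ 9 gives C(4,3) = 4; x_4 ≥ 4 gives C(9,3) = 84. Together 212.
Add back pairs where two caps are both exceeded: 0 + 0 + 20 + 0 + 0 + 0 = 20.
By inclusion–exclusion the count is 286 − 212 + 20 = 94.

94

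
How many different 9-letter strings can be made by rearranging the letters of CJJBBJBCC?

1680

Letter multiplicities in CJJBBJBCC: B×3, C×3, J×3.
The number of distinct arrangements is 9!/(3!·3!·3!) = 362880/216 = 1680.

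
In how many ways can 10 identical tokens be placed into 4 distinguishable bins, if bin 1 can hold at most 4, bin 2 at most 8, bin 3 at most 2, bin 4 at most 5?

Ignoring the caps, the number of non-negative solutions to x_1+…+x_4 = 10 is C(13,3) = 286.
Subtract solutions that violate a single cap (substitute x_i' = x_i − (cap_i+1)): x_1 ≥ 5 gives C(8,3) = 56; x_2 ≥ 9 gives C(4,3) = 4; x_3 ≥ 3 gives C(10,3) = 120; x_4 ≥ 6 gives C(7,3) = 35. Together 215.
Add back pairs where two caps are both exceeded: 0 + 10 + 0 + 0 + 0 + 4 = 14.
By inclusion–exclusion the count is 286 − 215 + 14 = 85.

85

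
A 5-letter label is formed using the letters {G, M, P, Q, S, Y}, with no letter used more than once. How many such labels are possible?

720

With no repetition, fill the 5 letters in order: 6 choices, then 5, down to 2.
That product is 6 × 5 × 4 × 3 × 2 = 720.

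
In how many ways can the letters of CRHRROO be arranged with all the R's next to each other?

60

Treat the 3 copies of R as a single block. The multiset to arrange is then {RRR, C, H, O, O}, 5 items in all.
That gives (5)!/(2!) = 60 arrangements.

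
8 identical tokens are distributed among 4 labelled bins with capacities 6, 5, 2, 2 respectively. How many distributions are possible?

49

By stars and bars, unrestricted non-negative solutions to x_1+…+x_4 = 8 number C(8+3,3) = 165.
Subtract solutions that violate a single cap (substitute x_i' = x_i − (cap_i+1)): x_1 ≥ 7 gives C(4,3) = 4; x_2 ≥ 6 gives C(5,3) = 10; x_3 ≥ 3 gives C(8,3) = 56; x_4 ≥ 3 gives C(8,3) = 56. Together 126.
Add back pairs where two caps are both exceeded: 0 + 0 + 0 + 0 + 0 + 10 = 10.
By inclusion–exclusion the count is 165 − 126 + 10 = 49.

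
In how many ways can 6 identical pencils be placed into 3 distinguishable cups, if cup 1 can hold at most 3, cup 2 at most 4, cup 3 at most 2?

Ignoring the caps, the number of non-negative solutions to x_1+…+x_3 = 6 is C(8,2) = 28.
Subtract solutions that violate a single cap (substitute x_i' = x_i − (cap_i+1)): x_1 ≥ 4 gives C(4,2) = 6; x_2 ≥ 5 gives C(3,2) = 3; x_3 ≥ 3 gives C(5,2) = 10. Together 19.
No two caps can be exceeded simultaneously, so the pair terms are all 0.
By inclusion–exclusion the count is 28 − 19 + 0 = 9.

9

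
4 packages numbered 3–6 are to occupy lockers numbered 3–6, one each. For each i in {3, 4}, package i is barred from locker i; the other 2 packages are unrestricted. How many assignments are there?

14

Let Aᵢ (for i ∈ {3, 4}) be the placements that put package i in its forbidden locker. Any j of these fix j positions, leaving (4−j)! ways to fill the rest, and there are C(2,j) ways to pick which j.
By inclusion–exclusion, the number of valid placements is Σ_{j=0}^{2} (−1)^j C(2,j)·(4−j)!.
Computing: 24 − 12 + 2 = 14.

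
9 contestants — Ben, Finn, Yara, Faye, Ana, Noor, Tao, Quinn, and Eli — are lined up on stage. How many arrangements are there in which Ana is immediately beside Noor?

80640

Treat {Ana, Noor} as a single unit. There are 8 units to order, and the pair itself can be ordered 2 ways.
So the count is 2·(8)! = 80640.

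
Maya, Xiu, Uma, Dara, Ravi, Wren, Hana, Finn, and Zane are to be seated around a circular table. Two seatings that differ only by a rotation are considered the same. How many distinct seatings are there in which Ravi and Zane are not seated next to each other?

All circular seatings of 9 people number (8)! = 40320.
Seatings with Ravi beside Zane: treat them as a block with 2 internal orders, giving 2 × (7)! = 10080.
Subtracting, 40320 − 10080 = 30240.

30240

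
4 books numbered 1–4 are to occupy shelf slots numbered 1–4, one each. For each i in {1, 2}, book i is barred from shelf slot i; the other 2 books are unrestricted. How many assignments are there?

14

Let Aᵢ (for i ∈ {1, 2}) be the placements that put book i in its forbidden shelf slot. Any j of these fix j positions, leaving (4−j)! ways to fill the rest, and there are C(2,j) ways to pick which j.
By inclusion–exclusion, the number of valid placements is Σ_{j=0}^{2} (−1)^j C(2,j)·(4−j)!.
Computing: 24 − 12 + 2 = 14.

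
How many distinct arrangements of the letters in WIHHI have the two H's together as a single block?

12

Treat the 2 copies of H as a single block. The multiset to arrange is then {HH, I, I, W}, 4 items in all.
That gives (4)!/(2!) = 12 arrangements.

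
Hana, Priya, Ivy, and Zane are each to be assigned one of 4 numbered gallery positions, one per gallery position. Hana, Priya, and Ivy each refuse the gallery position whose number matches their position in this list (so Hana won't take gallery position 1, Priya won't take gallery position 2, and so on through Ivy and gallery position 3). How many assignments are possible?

11

Let Aᵢ (for i ∈ {1, 2, 3}) be the placements that put person i in their forbidden gallery position. Any j of these fix j positions, leaving (4−j)! ways to fill the rest, and there are C(3,j) ways to pick which j.
By inclusion–exclusion, the number of valid placements is Σ_{j=0}^{3} (−1)^j C(3,j)·(4−j)!.
Computing: 24 − 18 + 6 − 1 = 11.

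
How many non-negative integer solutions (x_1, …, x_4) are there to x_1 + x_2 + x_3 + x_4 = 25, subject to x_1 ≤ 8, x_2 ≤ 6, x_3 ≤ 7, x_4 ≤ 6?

10

Without the upper bounds there are C(28,3) = 3276 ways to split 25 among 4 variables.
Subtract solutions that violate a single cap (substitute x_i' = x_i − (cap_i+1)): x_1 ≥ 9 gives C(19,3) = 969; x_2 ≥ 7 gives C(21,3) = 1330; x_3 ≥ 8 gives C(20,3) = 1140; x_4 ≥ 7 gives C(21,3) = 1330. Together 4769.
Add back pairs where two caps are both exceeded: 220 + 165 + 220 + 286 + 364 + 286 = 1541.
Subtract triples: 4 + 10 + 4 + 20 = 38.
By inclusion–exclusion the count is 3276 − 4769 + 1541 − 38 = 10.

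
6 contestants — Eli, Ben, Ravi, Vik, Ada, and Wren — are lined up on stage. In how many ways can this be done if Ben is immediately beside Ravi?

240

Treat {Ben, Ravi} as a single unit. There are 5 units to order, and the pair itself can be ordered 2 ways.
That gives 2 × 5! = 2 × 120 = 240.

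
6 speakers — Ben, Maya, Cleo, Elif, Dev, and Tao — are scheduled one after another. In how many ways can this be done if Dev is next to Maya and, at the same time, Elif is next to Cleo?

Treat {Dev,Maya} as one block (2 orders) and {Elif,Cleo} as another (2 orders).
That leaves 4 units to arrange: 2 × 2 × 4! = 4 × 24 = 96.

96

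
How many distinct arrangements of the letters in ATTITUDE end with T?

2520

With the last slot taken by T, it remains to arrange the other 7 letters (ATITUDE).
Those 7 letters have T appearing twice, giving (7)!/(2!) = 2520.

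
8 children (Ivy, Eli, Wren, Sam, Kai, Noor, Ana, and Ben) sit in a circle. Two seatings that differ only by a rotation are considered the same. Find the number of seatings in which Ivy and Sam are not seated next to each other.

All circular seatings of 8 people number (7)! = 5040.
Seatings with Ivy beside Sam: treat them as a block with 2 internal orders, giving 2 × (6)! = 1440.
Subtracting, 5040 − 1440 = 3600.

3600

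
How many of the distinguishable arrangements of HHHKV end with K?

4

Fix K in the last position and arrange the remaining 4 letters.
Those 4 letters have H appearing 3 times, giving (4)!/(3!) = 4.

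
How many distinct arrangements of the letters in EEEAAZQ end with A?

With the last slot taken by A, it remains to arrange the other 6 letters (EEEAZQ).
Those 6 letters have E appearing 3 times, giving (6)!/(3!) = 120.

120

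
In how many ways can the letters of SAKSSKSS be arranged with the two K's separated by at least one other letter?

126

There are 8!/(5!·2!) = 168 arrangements of SAKSSKSS in total.
Arrangements with the K's together: treat KK as one letter, giving (7)!/(5!) = 42.
Hence 168 − 42 = 126.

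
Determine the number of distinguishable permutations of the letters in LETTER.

LETTER has 6 letters with E appearing twice and T appearing twice.
Dividing 6! = 720 by 2!·2! = 4 for the repeated letters gives 180.

180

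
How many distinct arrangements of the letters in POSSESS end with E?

Fix E in the last position and arrange the remaining 6 letters.
Those 6 letters have S appearing 4 times, giving (6)!/(4!) = 30.

30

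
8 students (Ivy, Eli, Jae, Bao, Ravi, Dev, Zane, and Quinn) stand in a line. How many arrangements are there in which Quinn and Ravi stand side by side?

10080

Place the 6 others and the Quinn-Ravi pair as 7 objects in a line; the pair has 2 internal arrangements.
So the count is 2·(7)! = 10080.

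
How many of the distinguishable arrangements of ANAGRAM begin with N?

120

Fix N in the first position and arrange the remaining 6 letters.
Those 6 letters have A appearing 3 times, giving (6)!/(3!) = 120.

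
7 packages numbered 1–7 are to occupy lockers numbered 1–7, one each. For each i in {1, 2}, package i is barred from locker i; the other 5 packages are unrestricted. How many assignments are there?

3720

Let Aᵢ (for i ∈ {1, 2}) be the placements that put package i in its forbidden locker. Any j of these fix j positions, leaving (7−j)! ways to fill the rest, and there are C(2,j) ways to pick which j.
By inclusion–exclusion, the number of valid placements is Σ_{j=0}^{2} (−1)^j C(2,j)·(7−j)!.
Computing: 5040 − 1440 + 120 = 3720.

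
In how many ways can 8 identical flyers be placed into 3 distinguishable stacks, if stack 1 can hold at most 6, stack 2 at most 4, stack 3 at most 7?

Ignoring the caps, the number of non-negative solutions to x_1+…+x_3 = 8 is C(10,2) = 45.
Subtract solutions that violate a single cap (substitute x_i' = x_i − (cap_i+1)): x_1 ≥ 7 gives C(3,2) = 3; x_2 ≥ 5 gives C(5,2) = 10; x_3 ≥ 8 gives C(2,2) = 1. Together 14.
No two caps can be exceeded simultaneously, so the pair terms are all 0.
By inclusion–exclusion the count is 45 − 14 + 0 = 31.

31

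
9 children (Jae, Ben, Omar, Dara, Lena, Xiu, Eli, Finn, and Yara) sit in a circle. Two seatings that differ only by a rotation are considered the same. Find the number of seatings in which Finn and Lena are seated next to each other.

Treat {Finn, Lena} as one unit (2 internal orders) and seat the resulting 8 units around the table: (7)! circular arrangements.
So 2 × (7)! = 2 × 5040 = 10080.

10080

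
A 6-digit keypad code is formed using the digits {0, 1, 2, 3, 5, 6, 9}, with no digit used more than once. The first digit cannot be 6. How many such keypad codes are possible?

4320

The first digit has 7−1 = 6 choices (anything except 6).
The remaining 5 digits are filled from the other 6 symbols without repetition: 6 × 5 × 4 × 3 × 2 = 720.
Total: 6 × 720 = 4320.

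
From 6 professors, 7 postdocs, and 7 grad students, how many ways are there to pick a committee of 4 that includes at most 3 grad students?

Split by how many grad students are chosen (0 through 3).
Sum: C(7,0)·C(13,4) + C(7,1)·C(13,3) + C(7,2)·C(13,2) + C(7,3)·C(13,1) = 715 + 2002 + 1638 + 455 = 4810.

4810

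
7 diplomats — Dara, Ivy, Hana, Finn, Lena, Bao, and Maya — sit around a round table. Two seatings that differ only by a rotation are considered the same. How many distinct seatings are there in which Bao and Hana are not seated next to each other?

All circular seatings of 7 people number (6)! = 720.
Those with Bao next to Hana: fuse the pair into one unit and seat 6 units around a circle — 2·(5)! = 240.
Subtracting, 720 − 240 = 480.

480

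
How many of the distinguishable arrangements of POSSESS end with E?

Fix E in the last position and arrange the remaining 6 letters.
Those 6 letters have S appearing 4 times, giving (6)!/(4!) = 30.

30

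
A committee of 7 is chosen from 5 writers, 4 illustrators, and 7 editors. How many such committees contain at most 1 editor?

Split by how many editors are chosen (0 through 1).
Sum: C(7,0)·C(9,7) + C(7,1)·C(9,6) = 36 + 588 = 624.

624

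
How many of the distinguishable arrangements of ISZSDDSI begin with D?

420

With the first slot taken by D, it remains to arrange the other 7 letters (ISZSDSI).
Those 7 letters have I appearing twice and S appearing 3 times, giving (7)!/(3!·2!) = 420.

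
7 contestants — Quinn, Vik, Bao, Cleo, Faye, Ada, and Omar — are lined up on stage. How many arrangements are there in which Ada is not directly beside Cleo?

3600

There are 7! = 5040 arrangements in all. If Ada and Cleo are adjacent, merging them into one block gives 2·(6)! = 1440 arrangements.
Complementary counting: 5040 − 1440 = 3600.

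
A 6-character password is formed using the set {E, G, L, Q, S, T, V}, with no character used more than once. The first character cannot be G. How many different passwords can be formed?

4320

The first character has 7−1 = 6 choices (anything except G).
The remaining 5 characters are filled from the other 6 symbols without repetition: 6 × 5 × 4 × 3 × 2 = 720.
Total: 6 × 720 = 4320.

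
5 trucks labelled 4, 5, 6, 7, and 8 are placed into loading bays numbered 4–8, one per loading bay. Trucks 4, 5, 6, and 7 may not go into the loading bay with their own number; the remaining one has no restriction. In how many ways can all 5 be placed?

Let Aᵢ (for 4 ≤ i ≤ 7) be the placements that put truck i in its forbidden loading bay. Any j of these fix j positions, leaving (5−j)! ways to fill the rest, and there are C(4,j) ways to pick which j.
By inclusion–exclusion, the number of valid placements is Σ_{j=0}^{4} (−1)^j C(4,j)·(5−j)!.
Computing: 120 − 96 + 36 − 8 + 1 = 53.

53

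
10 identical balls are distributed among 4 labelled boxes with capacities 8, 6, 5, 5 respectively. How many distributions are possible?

192

Without the upper bounds there are C(13,3) = 286 ways to split 10 among 4 boxes.
Subtract solutions that violate a single cap (substitute x_i' = x_i − (cap_i+1)): x_1 ≥ 9 gives C(4,3) = 4; x_2 ≥ 7 gives C(6,3) = 20; x_3 ≥ 6 gives C(7,3) = 35; x_4 ≥ 6 gives C(7,3) = 35. Together 94.
No two caps can be exceeded simultaneously, so the pair terms are all 0.
By inclusion–exclusion the count is 286 − 94 + 0 = 192.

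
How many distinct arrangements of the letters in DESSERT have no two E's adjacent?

Total arrangements of DESSERT: 7!/(2!·2!) = 1260.
If the two E's are adjacent, glue them into one block, leaving 6 items to arrange: (6)!/(2!) = 360 ways.
Subtracting, 1260 − 360 = 900 arrangements keep the E's apart.

900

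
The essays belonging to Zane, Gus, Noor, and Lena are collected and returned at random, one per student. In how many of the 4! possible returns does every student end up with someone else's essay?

This is the derangement count D_4: permutations of 4 items with no fixed point.
By inclusion–exclusion this is Σ_{j=0}^{4} (−1)^j C(4,j)·(4−j)!.
Computing: 24 − 24 + 12 − 4 + 1 = 9.

9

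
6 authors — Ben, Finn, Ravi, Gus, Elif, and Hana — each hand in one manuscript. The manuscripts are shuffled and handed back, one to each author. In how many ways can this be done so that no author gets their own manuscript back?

265

Count assignments avoiding every fixed point. For any j of the 6 authors fixed to their own manuscript, the other 6−j can be arranged in (6−j)! ways.
By inclusion–exclusion this is Σ_{j=0}^{6} (−1)^j C(6,j)·(6−j)!.
Computing: 720 − 720 + 360 − 120 + 30 − 6 + 1 = 265.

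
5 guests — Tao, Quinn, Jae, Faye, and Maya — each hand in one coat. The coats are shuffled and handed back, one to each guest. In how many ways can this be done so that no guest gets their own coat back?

This is the derangement count D_5: permutations of 5 items with no fixed point.
By inclusion–exclusion this is Σ_{j=0}^{5} (−1)^j C(5,j)·(5−j)!.
Computing: 120 − 120 + 60 − 20 + 5 − 1 = 44.

44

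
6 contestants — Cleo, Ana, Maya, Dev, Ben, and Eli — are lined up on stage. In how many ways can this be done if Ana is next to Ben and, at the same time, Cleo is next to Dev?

Treat {Ana,Ben} as one block (2 orders) and {Cleo,Dev} as another (2 orders).
That leaves 4 units to arrange: 2 × 2 × 4! = 4 × 24 = 96.

96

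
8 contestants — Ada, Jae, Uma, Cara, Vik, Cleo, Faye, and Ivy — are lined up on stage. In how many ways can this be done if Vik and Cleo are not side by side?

30240

Of the 8! = 40320 arrangements, those with Vik and Cleo adjacent number 2 × 7! = 10080 (treat the pair as a block with 2 internal orders).
Complementary counting: 40320 − 10080 = 30240.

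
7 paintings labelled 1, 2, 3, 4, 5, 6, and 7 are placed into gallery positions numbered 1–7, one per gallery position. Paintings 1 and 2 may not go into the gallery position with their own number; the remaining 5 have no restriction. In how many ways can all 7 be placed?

Let Aᵢ (for i ∈ {1, 2}) be the placements that put painting i in its forbidden gallery position. Any j of these fix j positions, leaving (7−j)! ways to fill the rest, and there are C(2,j) ways to pick which j.
By inclusion–exclusion, the number of valid placements is Σ_{j=0}^{2} (−1)^j C(2,j)·(7−j)!.
Computing: 5040 − 1440 + 120 = 3720.

3720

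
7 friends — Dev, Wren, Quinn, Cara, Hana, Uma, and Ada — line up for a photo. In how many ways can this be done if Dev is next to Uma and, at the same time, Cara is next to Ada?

480

Treat {Dev,Uma} as one block (2 orders) and {Cara,Ada} as another (2 orders).
That leaves 5 units to arrange: 2 × 2 × 5! = 4 × 120 = 480.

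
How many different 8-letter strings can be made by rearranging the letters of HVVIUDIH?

HVVIUDIH has 8 letters with H appearing twice, I appearing twice, and V appearing twice.
So there are 8! / (2!·2!·2!) = 5040 distinguishable arrangements.

5040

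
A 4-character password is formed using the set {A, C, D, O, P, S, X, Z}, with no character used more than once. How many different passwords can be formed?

This is a permutation of 4 out of 8: P(8,4) = 8!/4!.
8 × 7 × 6 × 5 = 1680.

1680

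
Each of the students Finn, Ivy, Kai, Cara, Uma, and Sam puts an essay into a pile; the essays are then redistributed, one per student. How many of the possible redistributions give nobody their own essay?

265

Let Aᵢ be the assignments in which student i gets their own essay. We want the size of the complement of A₁∪…∪A_6.
By inclusion–exclusion this is Σ_{j=0}^{6} (−1)^j C(6,j)·(6−j)!.
Computing: 720 − 720 + 360 − 120 + 30 − 6 + 1 = 265.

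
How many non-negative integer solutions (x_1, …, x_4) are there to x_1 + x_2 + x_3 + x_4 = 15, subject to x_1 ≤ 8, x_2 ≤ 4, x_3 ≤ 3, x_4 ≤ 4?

Ignoring the caps, the number of non-negative solutions to x_1+…+x_4 = 15 is C(18,3) = 816.
Subtract solutions that violate a single cap (substitute x_i' = x_i − (cap_i+1)): x_1 ≥ 9 gives C(9,3) = 84; x_2 ≥ 5 gives C(13,3) = 286; x_3 ≥ 4 gives C(14,3) = 364; x_4 ≥ 5 gives C(13,3) = 286. Together 1020.
Add back pairs where two caps are both exceeded: 4 + 10 + 4 + 84 + 56 + 84 = 242.
Subtract triples: 0 + 0 + 0 + 4 = 4.
By inclusion–exclusion the count is 816 − 1020 + 242 − 4 = 34.

34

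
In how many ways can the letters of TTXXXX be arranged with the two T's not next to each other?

10

There are 6!/(4!·2!) = 15 arrangements of TTXXXX in total.
Arrangements with the T's together: treat TT as one letter, giving (5)!/(4!) = 5.
Hence 15 − 5 = 10.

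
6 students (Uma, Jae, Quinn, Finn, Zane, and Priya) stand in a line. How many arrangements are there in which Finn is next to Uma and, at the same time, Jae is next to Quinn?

96

Treat {Finn,Uma} as one block (2 orders) and {Jae,Quinn} as another (2 orders).
That leaves 4 units to arrange: 2 × 2 × 4! = 4 × 24 = 96.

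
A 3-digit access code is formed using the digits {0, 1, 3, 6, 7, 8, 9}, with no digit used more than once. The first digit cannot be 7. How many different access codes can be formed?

The first digit has 7−1 = 6 choices (anything except 7).
The remaining 2 digits are filled from the other 6 symbols without repetition: 6 × 5 = 30.
Total: 6 × 30 = 180.

180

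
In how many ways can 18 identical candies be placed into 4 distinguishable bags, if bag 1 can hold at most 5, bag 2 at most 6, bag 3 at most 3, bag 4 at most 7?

Without the upper bounds there are C(21,3) = 1330 ways to split 18 among 4 bags.
Subtract solutions that violate a single cap (substitute x_i' = x_i − (cap_i+1)): x_1 ≥ 6 gives C(15,3) = 455; x_2 ≥ 7 gives C(14,3) = 364; x_3 ≥ 4 gives C(17,3) = 680; x_4 ≥ 8 gives C(13,3) = 286. Together 1785.
Add back pairs where two caps are both exceeded: 56 + 165 + 35 + 120 + 20 + 84 = 480.
Subtract triples: 4 + 0 + 1 + 0 = 5.
By inclusion–exclusion the count is 1330 − 1785 + 480 − 5 = 20.

20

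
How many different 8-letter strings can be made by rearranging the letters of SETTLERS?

Letter multiplicities in SETTLERS: E×2, L×1, R×1, S×2, T×2.
The number of distinct arrangements is 8!/(2!·2!·2!) = 40320/8 = 5040.

5040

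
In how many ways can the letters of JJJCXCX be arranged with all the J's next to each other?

Treat the 3 copies of J as a single block. The multiset to arrange is then {JJJ, C, C, X, X}, 5 items in all.
That gives (5)!/(2!·2!) = 30 arrangements.

30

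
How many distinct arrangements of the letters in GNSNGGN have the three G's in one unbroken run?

20

Treat the 3 copies of G as a single block. The multiset to arrange is then {GGG, N, N, N, S}, 5 items in all.
That gives (5)!/(3!) = 20 arrangements.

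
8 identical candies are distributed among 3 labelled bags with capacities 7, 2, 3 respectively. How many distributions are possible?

By stars and bars, unrestricted non-negative solutions to x_1+…+x_3 = 8 number C(8+2,2) = 45.
Subtract solutions that violate a single cap (substitute x_i' = x_i − (cap_i+1)): x_1 ≥ 8 gives C(2,2) = 1; x_2 ≥ 3 gives C(7,2) = 21; x_3 ≥ 4 gives C(6,2) = 15. Together 37.
Add back pairs where two caps are both exceeded: 0 + 0 + 3 = 3.
By inclusion–exclusion the count is 45 − 37 + 3 = 11.

11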